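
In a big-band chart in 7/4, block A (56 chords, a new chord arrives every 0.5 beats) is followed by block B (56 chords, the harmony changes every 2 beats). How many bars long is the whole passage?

20 bars

A: 56 × 0.5 = 28 beats = 4 bars.
B: 56 × 2 = 112 beats = 16 bars.
Total: 4 + 16 = 20 bars.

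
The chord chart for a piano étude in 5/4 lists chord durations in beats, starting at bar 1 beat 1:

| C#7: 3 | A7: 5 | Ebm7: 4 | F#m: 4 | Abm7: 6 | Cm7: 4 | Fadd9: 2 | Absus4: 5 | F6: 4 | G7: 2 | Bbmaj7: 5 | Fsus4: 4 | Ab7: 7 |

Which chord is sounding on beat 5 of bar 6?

Beat 5 of bar 6 is beat (6−1)×5 + 5 = 30 overall.
Running totals: C#7 ends at 3, A7 ends at 8, Ebm7 ends at 12, F#m ends at 16, Abm7 ends at 22, Cm7 ends at 26, Fadd9 ends at 28, Absus4 ends at 33.
Beat 30 falls within Absus4.

Absus4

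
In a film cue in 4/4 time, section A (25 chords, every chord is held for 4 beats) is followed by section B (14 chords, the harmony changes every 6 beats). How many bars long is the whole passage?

46 bars

A: 25 × 4 = 100 beats = 25 bars.
B: 14 × 6 = 84 beats = 21 bars.
Total: 25 + 21 = 46 bars.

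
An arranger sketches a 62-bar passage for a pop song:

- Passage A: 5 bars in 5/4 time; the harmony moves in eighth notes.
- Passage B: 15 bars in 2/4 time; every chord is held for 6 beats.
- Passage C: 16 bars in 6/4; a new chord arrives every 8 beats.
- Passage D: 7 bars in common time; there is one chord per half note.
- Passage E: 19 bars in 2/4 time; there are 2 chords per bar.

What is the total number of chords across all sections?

119 chords

A has 25 beats and chords last 0.5 each, so 50 chords.
B has 30 beats and chords last 6 each, so 5 chords.
C has 96 beats and chords last 8 each, so 12 chords.
D has 28 beats and chords last 2 each, so 14 chords.
E has 38 beats and chords last 1 each, so 38 chords.
Total: 50 + 5 + 12 + 14 + 38 = 119.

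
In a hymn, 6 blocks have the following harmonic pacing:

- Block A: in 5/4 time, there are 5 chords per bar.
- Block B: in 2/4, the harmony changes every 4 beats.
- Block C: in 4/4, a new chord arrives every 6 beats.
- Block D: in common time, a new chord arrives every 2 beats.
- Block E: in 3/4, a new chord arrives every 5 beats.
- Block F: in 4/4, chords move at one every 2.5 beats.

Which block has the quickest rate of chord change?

A: 5 beats/bar ÷ 1 beat/chord = 5 chords/bar.
B: 2 beats/bar ÷ 4 beats/chord = 0.5 chords/bar.
C: 4 beats/bar ÷ 6 beats/chord = 2/3 chords/bar.
D: 4 beats/bar ÷ 2 beats/chord = 2 chords/bar.
E: 3 beats/bar ÷ 5 beats/chord = 0.6 chords/bar.
F: 4 beats/bar ÷ 2.5 beats/chord = 1.6 chords/bar.
Fastest is A at 5 chords/bar.

Block A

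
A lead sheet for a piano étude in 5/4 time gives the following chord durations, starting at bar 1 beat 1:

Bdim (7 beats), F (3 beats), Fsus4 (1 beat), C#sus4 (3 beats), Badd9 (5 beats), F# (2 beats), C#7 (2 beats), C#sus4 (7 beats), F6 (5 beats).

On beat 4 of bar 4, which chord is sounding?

Badd9

Beat 4 of bar 4 is beat (4−1)×5 + 4 = 19 overall.
Running totals: Bdim ends at 7, F ends at 10, Fsus4 ends at 11, C#sus4 ends at 14, Badd9 ends at 19.
Beat 19 falls within Badd9.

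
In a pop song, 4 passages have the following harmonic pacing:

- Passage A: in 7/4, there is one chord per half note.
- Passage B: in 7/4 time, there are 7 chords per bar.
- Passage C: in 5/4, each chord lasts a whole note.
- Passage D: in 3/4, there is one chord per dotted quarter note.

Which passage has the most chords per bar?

Passage B

A: 7/2 = 3.5 chords/bar.
B: 7/1 = 7 chords/bar.
C: 5/4 = 1.25 chords/bar.
D: 3/1.5 = 2 chords/bar.
Fastest is B at 7 chords/bar.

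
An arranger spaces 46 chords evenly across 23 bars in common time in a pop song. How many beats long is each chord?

2 beats

23 bars × 4 beats/bar = 92 beats total.
92 beats ÷ 46 chords = 2 beats per chord.
(That is a half note.)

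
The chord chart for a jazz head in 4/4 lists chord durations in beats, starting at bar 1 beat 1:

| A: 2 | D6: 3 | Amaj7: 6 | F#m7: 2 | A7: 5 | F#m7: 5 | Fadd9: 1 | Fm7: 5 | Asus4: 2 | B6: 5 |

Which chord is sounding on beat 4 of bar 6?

Beat 4 of bar 6 is beat (6−1)×4 + 4 = 24 overall.
Running totals: A ends at 2, D6 ends at 5, Amaj7 ends at 11, F#m7 ends at 13, A7 ends at 18, F#m7 ends at 23, Fadd9 ends at 24.
Beat 24 falls within Fadd9.

Fadd9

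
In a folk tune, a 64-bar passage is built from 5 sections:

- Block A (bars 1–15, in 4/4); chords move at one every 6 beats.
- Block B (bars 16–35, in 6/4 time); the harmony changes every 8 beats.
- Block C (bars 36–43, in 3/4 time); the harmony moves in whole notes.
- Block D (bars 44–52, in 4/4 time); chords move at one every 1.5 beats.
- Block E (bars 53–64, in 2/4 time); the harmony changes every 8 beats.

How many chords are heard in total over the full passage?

58 chords

A: 15·4 = 60 beats, 60/6 = 10 chords.
B: 20·6 = 120 beats, 120/8 = 15 chords.
C: 8·3 = 24 beats, 24/4 = 6 chords.
D: 9·4 = 36 beats, 36/1.5 = 24 chords.
E: 12·2 = 24 beats, 24/8 = 3 chords.
Total: 10 + 15 + 6 + 24 + 3 = 58.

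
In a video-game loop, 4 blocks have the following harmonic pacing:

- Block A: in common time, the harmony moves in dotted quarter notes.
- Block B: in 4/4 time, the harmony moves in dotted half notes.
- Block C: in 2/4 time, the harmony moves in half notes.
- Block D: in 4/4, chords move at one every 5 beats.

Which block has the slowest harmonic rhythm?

A: 4 beats/bar ÷ 1.5 beats/chord = 8/3 chords/bar.
B: 4 beats/bar ÷ 3 beats/chord = 4/3 chords/bar.
C: 2 beats/bar ÷ 2 beats/chord = 1 chord/bar.
D: 4 beats/bar ÷ 5 beats/chord = 0.8 chords/bar.
Slowest is D at 0.8 chords/bar.

Block D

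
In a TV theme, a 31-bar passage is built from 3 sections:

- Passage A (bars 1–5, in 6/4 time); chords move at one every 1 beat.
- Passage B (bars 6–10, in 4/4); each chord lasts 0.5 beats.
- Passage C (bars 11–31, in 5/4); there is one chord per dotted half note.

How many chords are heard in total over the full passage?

A has 30 beats and chords last 1 each, so 30 chords.
B has 20 beats and chords last 0.5 each, so 40 chords.
C has 105 beats and chords last 3 each, so 35 chords.
Total: 30 + 40 + 35 = 105.

105 chords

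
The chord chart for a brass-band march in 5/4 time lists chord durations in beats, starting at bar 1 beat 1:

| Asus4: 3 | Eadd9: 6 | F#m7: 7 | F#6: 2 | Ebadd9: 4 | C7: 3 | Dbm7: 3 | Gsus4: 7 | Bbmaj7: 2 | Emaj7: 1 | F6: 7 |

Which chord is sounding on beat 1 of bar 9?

Beat 1 of bar 9 is beat (9−1)×5 + 1 = 41 overall.
Running totals: Asus4 ends at 3, Eadd9 ends at 9, F#m7 ends at 16, F#6 ends at 18, Ebadd9 ends at 22, C7 ends at 25, Dbm7 ends at 28, Gsus4 ends at 35, Bbmaj7 ends at 37, Emaj7 ends at 38, F6 ends at 45.
Beat 41 falls within F6.

F6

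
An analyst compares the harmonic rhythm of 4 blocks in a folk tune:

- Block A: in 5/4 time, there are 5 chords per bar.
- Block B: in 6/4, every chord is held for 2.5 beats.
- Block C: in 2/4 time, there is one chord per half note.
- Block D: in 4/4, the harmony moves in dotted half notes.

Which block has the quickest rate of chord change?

A: each chord is 1 beat in 5/4, so 5 per bar.
B: each chord is 2.5 beats in 6/4, so 2.4 per bar.
C: each chord is 2 beats in 2/4, so 1 per bar.
D: each chord is 3 beats in 4/4, so 4/3 per bar.
Fastest is A at 5 chords/bar.

Block A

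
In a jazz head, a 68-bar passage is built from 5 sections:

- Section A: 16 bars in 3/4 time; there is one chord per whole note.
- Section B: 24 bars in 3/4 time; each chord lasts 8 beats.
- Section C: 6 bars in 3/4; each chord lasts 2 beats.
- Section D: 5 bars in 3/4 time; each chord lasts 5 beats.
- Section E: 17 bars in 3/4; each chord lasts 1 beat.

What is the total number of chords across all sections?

84 chords

A has 48 beats and chords last 4 each, so 12 chords.
B has 72 beats and chords last 8 each, so 9 chords.
C has 18 beats and chords last 2 each, so 9 chords.
D has 15 beats and chords last 5 each, so 3 chords.
E has 51 beats and chords last 1 each, so 51 chords.
Total: 12 + 9 + 9 + 3 + 51 = 84.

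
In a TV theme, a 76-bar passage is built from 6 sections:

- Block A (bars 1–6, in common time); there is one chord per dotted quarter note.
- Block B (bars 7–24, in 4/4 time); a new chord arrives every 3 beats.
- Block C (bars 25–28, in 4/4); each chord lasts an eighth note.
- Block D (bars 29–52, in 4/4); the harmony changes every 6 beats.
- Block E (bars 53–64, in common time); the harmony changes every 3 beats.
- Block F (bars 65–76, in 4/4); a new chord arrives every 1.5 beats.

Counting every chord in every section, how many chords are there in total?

136 chords

A: 6 bars × 4 beats = 24 beats; 1.5 beats/chord → 16 chords.
B: 18 bars × 4 beats = 72 beats; 3 beats/chord → 24 chords.
C: 4 bars × 4 beats = 16 beats; 0.5 beats/chord → 32 chords.
D: 24 bars × 4 beats = 96 beats; 6 beats/chord → 16 chords.
E: 12 bars × 4 beats = 48 beats; 3 beats/chord → 16 chords.
F: 12 bars × 4 beats = 48 beats; 1.5 beats/chord → 32 chords.
Total: 16 + 24 + 32 + 16 + 16 + 32 = 136.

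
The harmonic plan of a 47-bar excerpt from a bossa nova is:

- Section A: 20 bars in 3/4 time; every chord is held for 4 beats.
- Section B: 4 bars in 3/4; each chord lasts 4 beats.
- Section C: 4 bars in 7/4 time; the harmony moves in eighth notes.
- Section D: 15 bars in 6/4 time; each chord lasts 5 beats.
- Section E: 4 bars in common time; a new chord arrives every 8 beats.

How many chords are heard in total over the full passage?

94 chords

A: 20·3 = 60 beats, 60/4 = 15 chords.
B: 4·3 = 12 beats, 12/4 = 3 chords.
C: 4·7 = 28 beats, 28/0.5 = 56 chords.
D: 15·6 = 90 beats, 90/5 = 18 chords.
E: 4·4 = 16 beats, 16/8 = 2 chords.
Total: 15 + 3 + 56 + 18 + 2 = 94.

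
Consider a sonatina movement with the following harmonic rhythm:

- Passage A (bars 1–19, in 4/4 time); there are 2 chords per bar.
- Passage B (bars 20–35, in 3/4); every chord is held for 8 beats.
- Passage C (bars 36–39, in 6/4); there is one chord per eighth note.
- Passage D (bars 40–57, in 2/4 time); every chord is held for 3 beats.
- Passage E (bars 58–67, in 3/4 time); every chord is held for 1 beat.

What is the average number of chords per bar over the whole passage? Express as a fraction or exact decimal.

2 chords per bar

A: 19 × 4 = 76 beats ÷ 2 = 38 chords.
B: 16 × 3 = 48 beats ÷ 8 = 6 chords.
C: 4 × 6 = 24 beats ÷ 0.5 = 48 chords.
D: 18 × 2 = 36 beats ÷ 3 = 12 chords.
E: 10 × 3 = 30 beats ÷ 1 = 30 chords.
Overall: 134 chords over 67 bars → 134/67 = 2 chords per bar.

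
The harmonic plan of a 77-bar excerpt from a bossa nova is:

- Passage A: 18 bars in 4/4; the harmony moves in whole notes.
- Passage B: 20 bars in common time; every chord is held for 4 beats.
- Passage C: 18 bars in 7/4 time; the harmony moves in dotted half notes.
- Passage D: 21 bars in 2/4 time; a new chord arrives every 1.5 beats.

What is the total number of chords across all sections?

108 chords

A has 72 beats and chords last 4 each, so 18 chords.
B has 80 beats and chords last 4 each, so 20 chords.
C has 126 beats and chords last 3 each, so 42 chords.
D has 42 beats and chords last 1.5 each, so 28 chords.
Total: 18 + 20 + 42 + 28 = 108.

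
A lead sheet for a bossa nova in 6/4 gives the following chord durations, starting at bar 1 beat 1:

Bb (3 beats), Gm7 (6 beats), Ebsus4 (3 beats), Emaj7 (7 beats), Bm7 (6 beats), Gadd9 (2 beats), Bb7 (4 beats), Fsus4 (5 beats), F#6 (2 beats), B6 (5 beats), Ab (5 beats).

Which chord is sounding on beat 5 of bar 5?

Bb7

Beat 5 of bar 5 is beat (5−1)×6 + 5 = 29 overall.
Running totals: Bb ends at 3, Gm7 ends at 9, Ebsus4 ends at 12, Emaj7 ends at 19, Bm7 ends at 25, Gadd9 ends at 27, Bb7 ends at 31.
Beat 29 falls within Bb7.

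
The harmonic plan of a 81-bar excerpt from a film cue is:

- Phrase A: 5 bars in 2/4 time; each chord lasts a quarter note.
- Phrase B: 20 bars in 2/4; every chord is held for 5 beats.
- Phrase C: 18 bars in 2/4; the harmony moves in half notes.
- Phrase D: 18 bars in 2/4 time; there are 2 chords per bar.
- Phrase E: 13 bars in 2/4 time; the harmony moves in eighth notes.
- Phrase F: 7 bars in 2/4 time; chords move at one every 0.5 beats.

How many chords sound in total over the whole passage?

A has 10 beats and chords last 1 each, so 10 chords.
B has 40 beats and chords last 5 each, so 8 chords.
C has 36 beats and chords last 2 each, so 18 chords.
D has 36 beats and chords last 1 each, so 36 chords.
E has 26 beats and chords last 0.5 each, so 52 chords.
F has 14 beats and chords last 0.5 each, so 28 chords.
Total: 10 + 8 + 18 + 36 + 52 + 28 = 152.

152 chords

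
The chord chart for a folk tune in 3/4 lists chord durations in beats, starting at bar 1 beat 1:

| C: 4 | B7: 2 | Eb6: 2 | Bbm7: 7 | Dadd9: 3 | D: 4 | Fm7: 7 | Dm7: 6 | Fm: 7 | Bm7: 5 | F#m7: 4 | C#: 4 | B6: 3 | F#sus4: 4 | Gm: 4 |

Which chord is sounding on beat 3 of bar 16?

Beat 3 of bar 16 is beat (16−1)×3 + 3 = 48 overall.
Running totals: C ends at 4, B7 ends at 6, Eb6 ends at 8, Bbm7 ends at 15, Dadd9 ends at 18, D ends at 22, Fm7 ends at 29, Dm7 ends at 35, Fm ends at 42, Bm7 ends at 47, F#m7 ends at 51.
Beat 48 falls within F#m7.

F#m7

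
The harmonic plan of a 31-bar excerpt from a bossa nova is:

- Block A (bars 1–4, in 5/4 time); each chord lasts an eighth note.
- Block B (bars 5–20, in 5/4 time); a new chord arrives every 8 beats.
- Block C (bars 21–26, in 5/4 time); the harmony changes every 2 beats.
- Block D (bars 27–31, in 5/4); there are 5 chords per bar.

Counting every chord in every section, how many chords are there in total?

A has 20 beats and chords last 0.5 each, so 40 chords.
B has 80 beats and chords last 8 each, so 10 chords.
C has 30 beats and chords last 2 each, so 15 chords.
D has 25 beats and chords last 1 each, so 25 chords.
Total: 40 + 10 + 15 + 25 = 90.

90 chords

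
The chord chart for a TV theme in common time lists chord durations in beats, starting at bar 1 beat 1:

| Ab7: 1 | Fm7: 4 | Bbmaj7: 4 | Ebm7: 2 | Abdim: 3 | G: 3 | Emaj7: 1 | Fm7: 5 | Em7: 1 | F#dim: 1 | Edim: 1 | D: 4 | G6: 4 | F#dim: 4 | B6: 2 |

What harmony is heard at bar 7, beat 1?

Beat 1 of bar 7 is beat (7−1)×4 + 1 = 25 overall.
Running totals: Ab7 ends at 1, Fm7 ends at 5, Bbmaj7 ends at 9, Ebm7 ends at 11, Abdim ends at 14, G ends at 17, Emaj7 ends at 18, Fm7 ends at 23, Em7 ends at 24, F#dim ends at 25.
Beat 25 falls within F#dim.

F#dim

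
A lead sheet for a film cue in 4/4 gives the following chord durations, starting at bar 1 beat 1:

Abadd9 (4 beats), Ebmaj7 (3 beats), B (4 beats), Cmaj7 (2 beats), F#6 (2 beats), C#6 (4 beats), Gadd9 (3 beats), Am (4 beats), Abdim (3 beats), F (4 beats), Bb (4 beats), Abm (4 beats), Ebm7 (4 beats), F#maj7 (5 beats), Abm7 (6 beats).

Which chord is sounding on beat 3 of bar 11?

Ebm7

Beat 3 of bar 11 is beat (11−1)×4 + 3 = 43 overall.
Running totals: Abadd9 ends at 4, Ebmaj7 ends at 7, B ends at 11, Cmaj7 ends at 13, F#6 ends at 15, C#6 ends at 19, Gadd9 ends at 22, Am ends at 26, Abdim ends at 29, F ends at 33, Bb ends at 37, Abm ends at 41, Ebm7 ends at 45.
Beat 43 falls within Ebm7.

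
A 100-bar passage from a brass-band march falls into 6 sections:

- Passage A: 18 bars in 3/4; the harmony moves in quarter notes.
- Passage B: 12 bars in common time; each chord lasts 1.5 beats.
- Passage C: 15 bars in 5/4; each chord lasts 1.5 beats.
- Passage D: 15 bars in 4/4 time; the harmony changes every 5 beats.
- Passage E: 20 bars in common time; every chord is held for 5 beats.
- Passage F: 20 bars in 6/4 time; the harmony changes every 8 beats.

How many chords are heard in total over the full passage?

179 chords

A: 18 bars × 3 beats = 54 beats; 1 beat/chord → 54 chords.
B: 12 bars × 4 beats = 48 beats; 1.5 beats/chord → 32 chords.
C: 15 bars × 5 beats = 75 beats; 1.5 beats/chord → 50 chords.
D: 15 bars × 4 beats = 60 beats; 5 beats/chord → 12 chords.
E: 20 bars × 4 beats = 80 beats; 5 beats/chord → 16 chords.
F: 20 bars × 6 beats = 120 beats; 8 beats/chord → 15 chords.
Total: 54 + 32 + 50 + 12 + 16 + 15 = 179.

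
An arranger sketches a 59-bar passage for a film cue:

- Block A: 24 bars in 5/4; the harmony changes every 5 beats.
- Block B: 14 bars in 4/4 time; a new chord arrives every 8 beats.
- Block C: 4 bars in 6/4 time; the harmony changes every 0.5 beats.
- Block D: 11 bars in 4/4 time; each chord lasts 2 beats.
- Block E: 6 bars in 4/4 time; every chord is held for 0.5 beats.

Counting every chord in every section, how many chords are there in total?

A: 24 bars × 5 beats = 120 beats; 5 beats/chord → 24 chords.
B: 14 bars × 4 beats = 56 beats; 8 beats/chord → 7 chords.
C: 4 bars × 6 beats = 24 beats; 0.5 beats/chord → 48 chords.
D: 11 bars × 4 beats = 44 beats; 2 beats/chord → 22 chords.
E: 6 bars × 4 beats = 24 beats; 0.5 beats/chord → 48 chords.
Total: 24 + 7 + 48 + 22 + 48 = 149.

149 chords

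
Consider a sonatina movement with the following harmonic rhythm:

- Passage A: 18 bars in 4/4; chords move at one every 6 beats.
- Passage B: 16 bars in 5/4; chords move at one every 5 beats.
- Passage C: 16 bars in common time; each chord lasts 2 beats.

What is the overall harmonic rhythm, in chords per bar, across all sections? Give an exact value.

1.2 chords per bar

A: 18 bars of 4 beats is 72 beats; at 6 beats each that's 12 chords.
B: 16 bars of 5 beats is 80 beats; at 5 beats each that's 16 chords.
C: 16 bars of 4 beats is 64 beats; at 2 beats each that's 32 chords.
Overall: 60 chords over 50 bars → 60/50 = 1.2 chords per bar.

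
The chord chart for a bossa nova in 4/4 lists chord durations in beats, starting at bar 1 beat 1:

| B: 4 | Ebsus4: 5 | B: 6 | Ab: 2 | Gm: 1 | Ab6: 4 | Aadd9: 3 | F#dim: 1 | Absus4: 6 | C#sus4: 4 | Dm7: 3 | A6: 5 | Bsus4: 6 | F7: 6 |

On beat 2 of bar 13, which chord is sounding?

Bsus4

Beat 2 of bar 13 is beat (13−1)×4 + 2 = 50 overall.
Running totals: B ends at 4, Ebsus4 ends at 9, B ends at 15, Ab ends at 17, Gm ends at 18, Ab6 ends at 22, Aadd9 ends at 25, F#dim ends at 26, Absus4 ends at 32, C#sus4 ends at 36, Dm7 ends at 39, A6 ends at 44, Bsus4 ends at 50.
Beat 50 falls within Bsus4.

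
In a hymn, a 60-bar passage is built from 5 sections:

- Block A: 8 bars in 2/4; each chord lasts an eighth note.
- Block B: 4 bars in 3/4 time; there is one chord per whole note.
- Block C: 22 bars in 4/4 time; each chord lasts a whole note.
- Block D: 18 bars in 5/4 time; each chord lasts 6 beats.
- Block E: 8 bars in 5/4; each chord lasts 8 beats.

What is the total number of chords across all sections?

A has 16 beats and chords last 0.5 each, so 32 chords.
B has 12 beats and chords last 4 each, so 3 chords.
C has 88 beats and chords last 4 each, so 22 chords.
D has 90 beats and chords last 6 each, so 15 chords.
E has 40 beats and chords last 8 each, so 5 chords.
Total: 32 + 3 + 22 + 15 + 5 = 77.

77 chords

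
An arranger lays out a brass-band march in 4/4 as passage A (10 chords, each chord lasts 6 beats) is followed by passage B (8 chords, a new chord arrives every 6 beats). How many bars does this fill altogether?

A: 10 × 6 = 60 beats = 15 bars.
B: 8 × 6 = 48 beats = 12 bars.
Total: 15 + 12 = 27 bars.

27 bars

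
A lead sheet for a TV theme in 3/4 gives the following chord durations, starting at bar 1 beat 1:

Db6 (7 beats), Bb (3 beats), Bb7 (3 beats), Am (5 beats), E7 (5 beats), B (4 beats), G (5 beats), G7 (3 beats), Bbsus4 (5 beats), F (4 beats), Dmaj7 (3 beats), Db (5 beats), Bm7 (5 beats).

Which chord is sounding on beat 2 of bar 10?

G

Beat 2 of bar 10 is beat (10−1)×3 + 2 = 29 overall.
Running totals: Db6 ends at 7, Bb ends at 10, Bb7 ends at 13, Am ends at 18, E7 ends at 23, B ends at 27, G ends at 32.
Beat 29 falls within G.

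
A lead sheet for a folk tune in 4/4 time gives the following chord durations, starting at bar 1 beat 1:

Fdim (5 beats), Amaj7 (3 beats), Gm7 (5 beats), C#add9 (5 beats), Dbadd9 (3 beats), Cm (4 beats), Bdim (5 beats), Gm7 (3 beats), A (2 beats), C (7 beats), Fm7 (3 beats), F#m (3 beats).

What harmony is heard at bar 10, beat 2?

Beat 2 of bar 10 is beat (10−1)×4 + 2 = 38 overall.
Running totals: Fdim ends at 5, Amaj7 ends at 8, Gm7 ends at 13, C#add9 ends at 18, Dbadd9 ends at 21, Cm ends at 25, Bdim ends at 30, Gm7 ends at 33, A ends at 35, C ends at 42.
Beat 38 falls within C.

C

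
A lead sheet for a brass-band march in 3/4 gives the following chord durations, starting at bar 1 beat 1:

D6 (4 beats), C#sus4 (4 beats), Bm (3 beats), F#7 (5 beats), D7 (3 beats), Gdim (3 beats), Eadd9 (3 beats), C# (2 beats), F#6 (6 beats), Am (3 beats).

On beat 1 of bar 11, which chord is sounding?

Beat 1 of bar 11 is beat (11−1)×3 + 1 = 31 overall.
Running totals: D6 ends at 4, C#sus4 ends at 8, Bm ends at 11, F#7 ends at 16, D7 ends at 19, Gdim ends at 22, Eadd9 ends at 25, C# ends at 27, F#6 ends at 33.
Beat 31 falls within F#6.

F#6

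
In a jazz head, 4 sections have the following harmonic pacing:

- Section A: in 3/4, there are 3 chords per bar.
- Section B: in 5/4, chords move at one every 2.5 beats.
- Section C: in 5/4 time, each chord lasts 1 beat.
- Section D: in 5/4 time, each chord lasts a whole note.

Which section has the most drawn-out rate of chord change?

A: 3 beats/bar ÷ 1 beat/chord = 3 chords/bar.
B: 5 beats/bar ÷ 2.5 beats/chord = 2 chords/bar.
C: 5 beats/bar ÷ 1 beat/chord = 5 chords/bar.
D: 5 beats/bar ÷ 4 beats/chord = 1.25 chords/bar.
Slowest is D at 1.25 chords/bar.

Section D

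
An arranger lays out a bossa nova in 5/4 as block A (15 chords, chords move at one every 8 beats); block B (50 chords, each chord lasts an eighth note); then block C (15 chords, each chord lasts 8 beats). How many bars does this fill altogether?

A: 15 × 8 = 120 beats = 24 bars.
B: 50 × 0.5 = 25 beats = 5 bars.
C: 15 × 8 = 120 beats = 24 bars.
Total: 24 + 5 + 24 = 53 bars.

53 bars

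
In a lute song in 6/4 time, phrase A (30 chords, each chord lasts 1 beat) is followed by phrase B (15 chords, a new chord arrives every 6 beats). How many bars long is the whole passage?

20 bars

A: 30 × 1 = 30 beats = 5 bars.
B: 15 × 6 = 90 beats = 15 bars.
Total: 5 + 15 = 20 bars.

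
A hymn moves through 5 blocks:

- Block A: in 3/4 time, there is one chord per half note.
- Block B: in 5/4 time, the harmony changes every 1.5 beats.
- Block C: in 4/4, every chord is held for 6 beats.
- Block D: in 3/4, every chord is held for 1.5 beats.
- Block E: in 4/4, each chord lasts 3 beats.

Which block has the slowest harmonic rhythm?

A: 3/2 = 1.5 chords/bar.
B: 5/1.5 = 10/3 chords/bar.
C: 4/6 = 2/3 chords/bar.
D: 3/1.5 = 2 chords/bar.
E: 4/3 = 4/3 chords/bar.
Slowest is C at 2/3 chords/bar.

Block C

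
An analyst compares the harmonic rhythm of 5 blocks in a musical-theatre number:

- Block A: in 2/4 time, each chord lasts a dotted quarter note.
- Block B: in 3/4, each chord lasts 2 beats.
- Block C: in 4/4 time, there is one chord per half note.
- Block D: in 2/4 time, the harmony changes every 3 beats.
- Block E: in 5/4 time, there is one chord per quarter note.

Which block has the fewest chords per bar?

A: 2/1.5 = 4/3 chords/bar.
B: 3/2 = 1.5 chords/bar.
C: 4/2 = 2 chords/bar.
D: 2/3 = 2/3 chords/bar.
E: 5/1 = 5 chords/bar.
Slowest is D at 2/3 chords/bar.

Block D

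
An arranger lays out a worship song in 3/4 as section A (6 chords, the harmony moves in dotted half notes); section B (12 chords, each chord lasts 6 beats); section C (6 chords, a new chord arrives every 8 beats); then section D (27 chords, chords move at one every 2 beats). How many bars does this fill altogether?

64 bars

A: 6 × 3 = 18 beats = 6 bars.
B: 12 × 6 = 72 beats = 24 bars.
C: 6 × 8 = 48 beats = 16 bars.
D: 27 × 2 = 54 beats = 18 bars.
Total: 6 + 24 + 16 + 18 = 64 bars.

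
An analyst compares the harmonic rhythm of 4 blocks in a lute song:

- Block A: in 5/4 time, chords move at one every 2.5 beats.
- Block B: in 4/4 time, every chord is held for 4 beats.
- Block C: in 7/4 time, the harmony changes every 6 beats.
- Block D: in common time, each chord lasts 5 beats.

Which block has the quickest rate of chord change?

A: 5 beats/bar ÷ 2.5 beats/chord = 2 chords/bar.
B: 4 beats/bar ÷ 4 beats/chord = 1 chord/bar.
C: 7 beats/bar ÷ 6 beats/chord = 7/6 chords/bar.
D: 4 beats/bar ÷ 5 beats/chord = 0.8 chords/bar.
Fastest is A at 2 chords/bar.

Block A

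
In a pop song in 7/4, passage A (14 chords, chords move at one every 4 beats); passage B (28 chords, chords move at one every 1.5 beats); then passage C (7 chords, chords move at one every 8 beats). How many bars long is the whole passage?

A: 14 × 4 = 56 beats = 8 bars.
B: 28 × 1.5 = 42 beats = 6 bars.
C: 7 × 8 = 56 beats = 8 bars.
Total: 8 + 6 + 8 = 22 bars.

22 bars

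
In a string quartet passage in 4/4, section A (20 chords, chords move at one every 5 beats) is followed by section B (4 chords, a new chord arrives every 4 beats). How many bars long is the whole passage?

29 bars

A: 20 × 5 = 100 beats = 25 bars.
B: 4 × 4 = 16 beats = 4 bars.
Total: 25 + 4 = 29 bars.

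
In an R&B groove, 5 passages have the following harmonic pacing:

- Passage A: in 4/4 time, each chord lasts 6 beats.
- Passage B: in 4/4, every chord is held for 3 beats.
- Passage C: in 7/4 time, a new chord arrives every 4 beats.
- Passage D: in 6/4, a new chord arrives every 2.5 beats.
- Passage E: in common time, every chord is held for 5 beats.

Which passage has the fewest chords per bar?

A: each chord is 6 beats in 4/4, so 2/3 per bar.
B: each chord is 3 beats in 4/4, so 4/3 per bar.
C: each chord is 4 beats in 7/4, so 1.75 per bar.
D: each chord is 2.5 beats in 6/4, so 2.4 per bar.
E: each chord is 5 beats in 4/4, so 0.8 per bar.
Slowest is A at 2/3 chords/bar.

Passage A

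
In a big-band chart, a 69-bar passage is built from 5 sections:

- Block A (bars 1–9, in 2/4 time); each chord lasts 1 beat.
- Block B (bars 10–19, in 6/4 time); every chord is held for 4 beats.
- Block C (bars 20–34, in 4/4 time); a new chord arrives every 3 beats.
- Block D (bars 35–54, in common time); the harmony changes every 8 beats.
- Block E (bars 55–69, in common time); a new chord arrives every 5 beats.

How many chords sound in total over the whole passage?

A: 9·2 = 18 beats, 18/1 = 18 chords.
B: 10·6 = 60 beats, 60/4 = 15 chords.
C: 15·4 = 60 beats, 60/3 = 20 chords.
D: 20·4 = 80 beats, 80/8 = 10 chords.
E: 15·4 = 60 beats, 60/5 = 12 chords.
Total: 18 + 15 + 20 + 10 + 12 = 75.

75 chords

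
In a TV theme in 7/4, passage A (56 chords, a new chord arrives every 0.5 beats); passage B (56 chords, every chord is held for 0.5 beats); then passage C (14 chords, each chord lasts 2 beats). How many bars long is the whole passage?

12 bars

A: 56 × 0.5 = 28 beats = 4 bars.
B: 56 × 0.5 = 28 beats = 4 bars.
C: 14 × 2 = 28 beats = 4 bars.
Total: 4 + 4 + 4 = 12 bars.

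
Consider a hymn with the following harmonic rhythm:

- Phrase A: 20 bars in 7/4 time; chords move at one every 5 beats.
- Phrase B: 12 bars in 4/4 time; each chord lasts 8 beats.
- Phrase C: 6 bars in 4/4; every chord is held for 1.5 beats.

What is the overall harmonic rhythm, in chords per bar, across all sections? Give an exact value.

A: 20 × 7 = 140 beats ÷ 5 = 28 chords.
B: 12 × 4 = 48 beats ÷ 8 = 6 chords.
C: 6 × 4 = 24 beats ÷ 1.5 = 16 chords.
Overall: 50 chords over 38 bars → 50/38 = 25/19 chords per bar.

25/19 chords per bar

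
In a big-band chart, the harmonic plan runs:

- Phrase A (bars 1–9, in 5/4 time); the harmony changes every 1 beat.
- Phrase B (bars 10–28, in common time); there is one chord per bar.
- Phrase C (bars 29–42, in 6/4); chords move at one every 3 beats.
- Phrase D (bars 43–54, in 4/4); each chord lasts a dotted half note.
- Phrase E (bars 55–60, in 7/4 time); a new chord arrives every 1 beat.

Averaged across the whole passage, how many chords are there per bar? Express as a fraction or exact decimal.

A: 9 × 5 = 45 beats ÷ 1 = 45 chords.
B: 19 × 4 = 76 beats ÷ 4 = 19 chords.
C: 14 × 6 = 84 beats ÷ 3 = 28 chords.
D: 12 × 4 = 48 beats ÷ 3 = 16 chords.
E: 6 × 7 = 42 beats ÷ 1 = 42 chords.
Overall: 150 chords over 60 bars → 150/60 = 2.5 chords per bar.

2.5 chords per bar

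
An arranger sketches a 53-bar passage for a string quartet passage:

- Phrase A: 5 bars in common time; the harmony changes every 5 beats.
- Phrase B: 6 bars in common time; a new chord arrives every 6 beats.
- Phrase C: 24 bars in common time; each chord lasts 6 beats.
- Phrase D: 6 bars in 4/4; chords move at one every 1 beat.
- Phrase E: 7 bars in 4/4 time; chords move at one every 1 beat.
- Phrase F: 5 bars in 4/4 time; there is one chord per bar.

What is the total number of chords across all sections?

A has 20 beats and chords last 5 each, so 4 chords.
B has 24 beats and chords last 6 each, so 4 chords.
C has 96 beats and chords last 6 each, so 16 chords.
D has 24 beats and chords last 1 each, so 24 chords.
E has 28 beats and chords last 1 each, so 28 chords.
F has 20 beats and chords last 4 each, so 5 chords.
Total: 4 + 4 + 16 + 24 + 28 + 5 = 81.

81 chords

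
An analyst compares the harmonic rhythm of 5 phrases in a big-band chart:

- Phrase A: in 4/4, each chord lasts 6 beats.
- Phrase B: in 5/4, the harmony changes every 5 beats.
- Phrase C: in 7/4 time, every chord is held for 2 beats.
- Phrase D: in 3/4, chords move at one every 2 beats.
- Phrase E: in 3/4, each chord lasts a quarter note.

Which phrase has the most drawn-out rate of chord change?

Phrase A

A: each chord is 6 beats in 4/4, so 2/3 per bar.
B: each chord is 5 beats in 5/4, so 1 per bar.
C: each chord is 2 beats in 7/4, so 3.5 per bar.
D: each chord is 2 beats in 3/4, so 1.5 per bar.
E: each chord is 1 beat in 3/4, so 3 per bar.
Slowest is A at 2/3 chords/bar.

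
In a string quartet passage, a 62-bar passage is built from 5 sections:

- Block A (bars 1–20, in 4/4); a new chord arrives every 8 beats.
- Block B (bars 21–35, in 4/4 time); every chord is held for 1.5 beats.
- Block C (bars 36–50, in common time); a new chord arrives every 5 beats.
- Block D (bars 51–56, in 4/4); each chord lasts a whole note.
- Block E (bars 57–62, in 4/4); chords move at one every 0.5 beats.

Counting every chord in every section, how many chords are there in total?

A has 80 beats and chords last 8 each, so 10 chords.
B has 60 beats and chords last 1.5 each, so 40 chords.
C has 60 beats and chords last 5 each, so 12 chords.
D has 24 beats and chords last 4 each, so 6 chords.
E has 24 beats and chords last 0.5 each, so 48 chords.
Total: 10 + 40 + 12 + 6 + 48 = 116.

116 chords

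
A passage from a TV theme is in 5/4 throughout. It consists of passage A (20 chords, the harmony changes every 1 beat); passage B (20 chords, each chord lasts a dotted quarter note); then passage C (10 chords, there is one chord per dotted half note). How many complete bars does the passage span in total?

A: 20 × 1 = 20 beats = 4 bars.
B: 20 × 1.5 = 30 beats = 6 bars.
C: 10 × 3 = 30 beats = 6 bars.
Total: 4 + 6 + 6 = 16 bars.

16 bars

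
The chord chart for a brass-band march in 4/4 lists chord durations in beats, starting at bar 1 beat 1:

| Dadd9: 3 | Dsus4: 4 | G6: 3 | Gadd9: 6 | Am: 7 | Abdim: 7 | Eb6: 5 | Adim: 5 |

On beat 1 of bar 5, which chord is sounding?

Beat 1 of bar 5 is beat (5−1)×4 + 1 = 17 overall.
Running totals: Dadd9 ends at 3, Dsus4 ends at 7, G6 ends at 10, Gadd9 ends at 16, Am ends at 23.
Beat 17 falls within Am.

Am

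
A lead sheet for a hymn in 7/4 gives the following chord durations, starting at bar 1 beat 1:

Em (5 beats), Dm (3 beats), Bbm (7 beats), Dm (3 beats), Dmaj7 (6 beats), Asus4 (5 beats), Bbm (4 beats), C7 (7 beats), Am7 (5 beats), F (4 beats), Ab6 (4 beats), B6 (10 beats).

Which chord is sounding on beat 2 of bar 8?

Beat 2 of bar 8 is beat (8−1)×7 + 2 = 51 overall.
Running totals: Em ends at 5, Dm ends at 8, Bbm ends at 15, Dm ends at 18, Dmaj7 ends at 24, Asus4 ends at 29, Bbm ends at 33, C7 ends at 40, Am7 ends at 45, F ends at 49, Ab6 ends at 53.
Beat 51 falls within Ab6.

Ab6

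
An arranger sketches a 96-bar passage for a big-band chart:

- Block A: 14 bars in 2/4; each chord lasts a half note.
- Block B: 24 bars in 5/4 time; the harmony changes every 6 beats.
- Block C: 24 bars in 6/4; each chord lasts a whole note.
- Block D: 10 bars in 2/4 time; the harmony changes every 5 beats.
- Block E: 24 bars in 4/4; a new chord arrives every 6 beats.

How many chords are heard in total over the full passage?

90 chords

A: 14·2 = 28 beats, 28/2 = 14 chords.
B: 24·5 = 120 beats, 120/6 = 20 chords.
C: 24·6 = 144 beats, 144/4 = 36 chords.
D: 10·2 = 20 beats, 20/5 = 4 chords.
E: 24·4 = 96 beats, 96/6 = 16 chords.
Total: 14 + 20 + 36 + 4 + 16 = 90.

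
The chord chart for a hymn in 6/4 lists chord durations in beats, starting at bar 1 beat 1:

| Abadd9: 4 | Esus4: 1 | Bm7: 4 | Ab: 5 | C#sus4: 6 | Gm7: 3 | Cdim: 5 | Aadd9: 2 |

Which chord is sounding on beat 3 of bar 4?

Beat 3 of bar 4 is beat (4−1)×6 + 3 = 21 overall.
Running totals: Abadd9 ends at 4, Esus4 ends at 5, Bm7 ends at 9, Ab ends at 14, C#sus4 ends at 20, Gm7 ends at 23.
Beat 21 falls within Gm7.

Gm7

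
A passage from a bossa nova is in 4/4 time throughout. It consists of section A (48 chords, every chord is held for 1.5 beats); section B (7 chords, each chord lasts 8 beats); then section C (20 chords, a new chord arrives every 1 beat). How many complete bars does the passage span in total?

37 bars

A: 48 × 1.5 = 72 beats = 18 bars.
B: 7 × 8 = 56 beats = 14 bars.
C: 20 × 1 = 20 beats = 5 bars.
Total: 18 + 14 + 5 = 37 bars.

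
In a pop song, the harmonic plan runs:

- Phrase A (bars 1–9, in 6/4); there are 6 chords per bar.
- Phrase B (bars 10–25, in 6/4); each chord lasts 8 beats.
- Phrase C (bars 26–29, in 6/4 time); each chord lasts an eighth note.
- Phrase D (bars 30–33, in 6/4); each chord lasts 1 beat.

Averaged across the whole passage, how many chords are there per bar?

46/11 chords per bar

A: 9 bars of 6 beats is 54 beats; at 1 beat each that's 54 chords.
B: 16 bars of 6 beats is 96 beats; at 8 beats each that's 12 chords.
C: 4 bars of 6 beats is 24 beats; at 0.5 beats each that's 48 chords.
D: 4 bars of 6 beats is 24 beats; at 1 beat each that's 24 chords.
Overall: 138 chords over 33 bars → 138/33 = 46/11 chords per bar.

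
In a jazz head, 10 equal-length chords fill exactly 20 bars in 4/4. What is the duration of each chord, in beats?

8 beats

20 bars × 4 beats/bar = 80 beats total.
80 beats ÷ 10 chords = 8 beats per chord.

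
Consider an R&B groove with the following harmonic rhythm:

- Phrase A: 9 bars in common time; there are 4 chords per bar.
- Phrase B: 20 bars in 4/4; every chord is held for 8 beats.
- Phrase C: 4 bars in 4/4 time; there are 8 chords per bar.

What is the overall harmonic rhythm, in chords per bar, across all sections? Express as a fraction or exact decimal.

A: 9 × 4 = 36 beats ÷ 1 = 36 chords.
B: 20 × 4 = 80 beats ÷ 8 = 10 chords.
C: 4 × 4 = 16 beats ÷ 0.5 = 32 chords.
Overall: 78 chords over 33 bars → 78/33 = 26/11 chords per bar.

26/11 chords per bar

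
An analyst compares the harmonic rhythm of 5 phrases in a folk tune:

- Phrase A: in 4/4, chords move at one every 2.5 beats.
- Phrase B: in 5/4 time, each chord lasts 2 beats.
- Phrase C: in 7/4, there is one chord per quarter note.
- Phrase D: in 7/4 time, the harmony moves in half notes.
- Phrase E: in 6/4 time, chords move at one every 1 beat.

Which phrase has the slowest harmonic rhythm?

Phrase A

A: each chord is 2.5 beats in 4/4, so 1.6 per bar.
B: each chord is 2 beats in 5/4, so 2.5 per bar.
C: each chord is 1 beat in 7/4, so 7 per bar.
D: each chord is 2 beats in 7/4, so 3.5 per bar.
E: each chord is 1 beat in 6/4, so 6 per bar.
Slowest is A at 1.6 chords/bar.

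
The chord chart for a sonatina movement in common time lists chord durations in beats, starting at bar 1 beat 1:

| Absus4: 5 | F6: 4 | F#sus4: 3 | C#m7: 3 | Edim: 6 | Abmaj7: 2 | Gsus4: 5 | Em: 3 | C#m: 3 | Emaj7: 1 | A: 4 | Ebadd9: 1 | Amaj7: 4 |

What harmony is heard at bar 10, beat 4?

Ebadd9

Beat 4 of bar 10 is beat (10−1)×4 + 4 = 40 overall.
Running totals: Absus4 ends at 5, F6 ends at 9, F#sus4 ends at 12, C#m7 ends at 15, Edim ends at 21, Abmaj7 ends at 23, Gsus4 ends at 28, Em ends at 31, C#m ends at 34, Emaj7 ends at 35, A ends at 39, Ebadd9 ends at 40.
Beat 40 falls within Ebadd9.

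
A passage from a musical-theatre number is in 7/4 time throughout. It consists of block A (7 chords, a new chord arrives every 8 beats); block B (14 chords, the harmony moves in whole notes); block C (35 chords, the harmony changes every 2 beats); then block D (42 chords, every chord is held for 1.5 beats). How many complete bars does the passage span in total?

35 bars

A: 7 × 8 = 56 beats = 8 bars.
B: 14 × 4 = 56 beats = 8 bars.
C: 35 × 2 = 70 beats = 10 bars.
D: 42 × 1.5 = 63 beats = 9 bars.
Total: 8 + 8 + 10 + 9 = 35 bars.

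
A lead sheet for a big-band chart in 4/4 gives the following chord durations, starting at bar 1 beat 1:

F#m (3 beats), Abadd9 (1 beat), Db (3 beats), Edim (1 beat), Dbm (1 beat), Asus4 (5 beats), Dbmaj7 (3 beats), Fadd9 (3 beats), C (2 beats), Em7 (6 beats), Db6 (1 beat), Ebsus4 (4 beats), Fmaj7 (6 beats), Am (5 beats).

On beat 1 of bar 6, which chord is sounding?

C

Beat 1 of bar 6 is beat (6−1)×4 + 1 = 21 overall.
Running totals: F#m ends at 3, Abadd9 ends at 4, Db ends at 7, Edim ends at 8, Dbm ends at 9, Asus4 ends at 14, Dbmaj7 ends at 17, Fadd9 ends at 20, C ends at 22.
Beat 21 falls within C.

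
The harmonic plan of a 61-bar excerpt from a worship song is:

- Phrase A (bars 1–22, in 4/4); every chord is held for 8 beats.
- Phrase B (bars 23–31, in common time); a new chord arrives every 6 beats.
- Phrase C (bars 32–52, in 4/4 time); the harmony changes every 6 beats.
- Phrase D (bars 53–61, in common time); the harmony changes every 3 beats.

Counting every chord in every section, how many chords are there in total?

A has 88 beats and chords last 8 each, so 11 chords.
B has 36 beats and chords last 6 each, so 6 chords.
C has 84 beats and chords last 6 each, so 14 chords.
D has 36 beats and chords last 3 each, so 12 chords.
Total: 11 + 6 + 14 + 12 = 43.

43 chords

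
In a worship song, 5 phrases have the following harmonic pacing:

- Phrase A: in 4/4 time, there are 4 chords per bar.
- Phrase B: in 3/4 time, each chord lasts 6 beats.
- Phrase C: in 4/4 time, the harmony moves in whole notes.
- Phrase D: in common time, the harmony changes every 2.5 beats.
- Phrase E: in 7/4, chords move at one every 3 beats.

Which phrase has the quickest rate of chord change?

Phrase A

A: 4/1 = 4 chords/bar.
B: 3/6 = 0.5 chords/bar.
C: 4/4 = 1 chord/bar.
D: 4/2.5 = 1.6 chords/bar.
E: 7/3 = 7/3 chords/bar.
Fastest is A at 4 chords/bar.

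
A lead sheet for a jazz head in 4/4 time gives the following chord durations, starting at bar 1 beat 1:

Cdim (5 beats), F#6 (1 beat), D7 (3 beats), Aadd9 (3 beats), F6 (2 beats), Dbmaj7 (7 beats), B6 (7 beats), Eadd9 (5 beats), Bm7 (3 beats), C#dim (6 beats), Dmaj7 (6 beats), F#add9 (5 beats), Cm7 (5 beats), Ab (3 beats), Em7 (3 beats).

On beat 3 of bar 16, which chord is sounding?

Beat 3 of bar 16 is beat (16−1)×4 + 3 = 63 overall.
Running totals: Cdim ends at 5, F#6 ends at 6, D7 ends at 9, Aadd9 ends at 12, F6 ends at 14, Dbmaj7 ends at 21, B6 ends at 28, Eadd9 ends at 33, Bm7 ends at 36, C#dim ends at 42, Dmaj7 ends at 48, F#add9 ends at 53, Cm7 ends at 58, Ab ends at 61, Em7 ends at 64.
Beat 63 falls within Em7.

Em7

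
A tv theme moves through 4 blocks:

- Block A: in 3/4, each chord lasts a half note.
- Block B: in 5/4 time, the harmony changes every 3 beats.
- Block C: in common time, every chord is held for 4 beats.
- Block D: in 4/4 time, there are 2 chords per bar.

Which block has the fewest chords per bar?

A: each chord is 2 beats in 3/4, so 1.5 per bar.
B: each chord is 3 beats in 5/4, so 5/3 per bar.
C: each chord is 4 beats in 4/4, so 1 per bar.
D: each chord is 2 beats in 4/4, so 2 per bar.
Slowest is C at 1 chords/bar.

Block C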